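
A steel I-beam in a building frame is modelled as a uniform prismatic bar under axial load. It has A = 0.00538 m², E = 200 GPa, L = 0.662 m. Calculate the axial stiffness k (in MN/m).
Model: a uniform prismatic bar under axial load, so k = (A·E) / L.
Convert to SI units:
  E = 200 GPa = 2 × 10¹¹ Pa
Substitute:
  k = (0.00538 × (2 × 10¹¹)) / 0.662
  k = 1.625 × 10⁹ N/m
Convert: k = 1.625 × 10⁹ N/m = 1625 MN/m
Final answer: k = 1625 MN/m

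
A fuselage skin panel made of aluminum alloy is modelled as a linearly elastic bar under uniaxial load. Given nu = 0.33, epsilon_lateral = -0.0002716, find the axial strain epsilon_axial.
Model: a linearly elastic bar under uniaxial load, so epsilon_lateral = -nu·epsilon_axial.
Solve for epsilon_axial: epsilon_axial = -epsilon_lateral / nu.
Substitute:
  epsilon_axial = -(-0.0002716) / 0.33
  epsilon_axial = 0.000823
Final answer: epsilon_axial = 0.000823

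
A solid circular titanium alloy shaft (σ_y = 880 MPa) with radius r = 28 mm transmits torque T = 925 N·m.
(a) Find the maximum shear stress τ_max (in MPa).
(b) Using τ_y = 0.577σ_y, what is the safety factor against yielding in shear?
(a) For a solid circular shaft, τ_max = T·r/J with J = π·r^4/2, i.e. τ_max = 2·T / (π·r^3). Convert r = 28 mm = 0.028 m.
  τ_max = (2 × 925) / (π × 0.028^3) = 2.683 × 10⁷ Pa = 26.83 MPa
(b) τ_y = 0.577 × 880 = 507.76 MPa
  SF = τ_y/τ_max = 507.76 / 26.83 = 18.93
Final answer: (a) τ_max = 26.83 MPa, (b) SF = 18.93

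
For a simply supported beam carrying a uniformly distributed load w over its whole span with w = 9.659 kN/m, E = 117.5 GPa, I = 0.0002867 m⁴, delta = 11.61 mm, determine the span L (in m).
Model: a simply supported beam carrying a uniformly distributed load w over its whole span, so delta = (5·w·L^4) / (384·E·I).
Solve for L: L = ((384·delta·E·I) / (5·w))^(1/4).
Convert to SI units:
  w = 9.659 kN/m = 9659 N/m
  E = 117.5 GPa = 1.175 × 10¹¹ Pa
  delta = 11.61 mm = 0.01161 m
Substitute:
  L = ((384 × 0.01161 × (1.175 × 10¹¹) × 0.0002867) / (5 × 9659))^(1/4)
  L = 7.468 m
Final answer: L = 7.468 m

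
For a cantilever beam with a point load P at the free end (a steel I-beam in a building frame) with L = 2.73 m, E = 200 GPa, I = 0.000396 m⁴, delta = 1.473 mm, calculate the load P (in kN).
Model: a cantilever beam with a point load P at the free end, so delta = (P·L^3) / (3·E·I).
Solve for P: P = (3·delta·E·I) / L^3.
Convert to SI units:
  E = 200 GPa = 2 × 10¹¹ Pa
  delta = 1.473 mm = 0.001473 m
Substitute:
  P = (3 × 0.001473 × (2 × 10¹¹) × 0.000396) / 2.73^3
  P = 17200 N
Convert: P = 17200 N = 17.2 kN
Final answer: P = 17.2 kN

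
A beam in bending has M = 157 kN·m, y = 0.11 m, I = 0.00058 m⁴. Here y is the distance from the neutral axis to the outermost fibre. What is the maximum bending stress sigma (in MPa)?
Model: a beam in bending, so sigma = (M·y) / I.
Convert to SI units:
  M = 157 kN·m = 157000 N·m
Substitute:
  sigma = (157000 × 0.11) / 0.00058
  sigma = 2.978 × 10⁷ Pa
Convert: sigma = 2.978 × 10⁷ Pa = 29.78 MPa
Final answer: sigma = 29.78 MPa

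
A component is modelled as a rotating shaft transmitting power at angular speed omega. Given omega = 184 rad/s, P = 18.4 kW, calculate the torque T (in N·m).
Model: a rotating shaft transmitting power at angular speed omega, so P = T·omega.
Solve for T: T = P / omega.
Convert to SI units:
  P = 18.4 kW = 18400 W
Substitute:
  T = 18400 / 184
  T = 100 N·m
Final answer: T = 100 N·m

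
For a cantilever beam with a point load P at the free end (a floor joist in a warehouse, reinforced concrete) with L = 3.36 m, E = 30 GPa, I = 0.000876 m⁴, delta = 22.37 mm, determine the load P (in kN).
Model: a cantilever beam with a point load P at the free end, so delta = (P·L^3) / (3·E·I).
Solve for P: P = (3·delta·E·I) / L^3.
Convert to SI units:
  E = 30 GPa = 3 × 10¹⁰ Pa
  delta = 22.37 mm = 0.02237 m
Substitute:
  P = (3 × 0.02237 × (3 × 10¹⁰) × 0.000876) / 3.36^3
  P = 46490 N
Convert: P = 46490 N = 46.49 kN
Final answer: P = 46.49 kN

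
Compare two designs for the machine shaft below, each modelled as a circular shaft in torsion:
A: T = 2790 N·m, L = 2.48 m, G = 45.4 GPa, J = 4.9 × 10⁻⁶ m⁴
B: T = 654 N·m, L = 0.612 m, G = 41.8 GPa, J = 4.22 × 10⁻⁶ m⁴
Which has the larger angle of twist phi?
Model: a circular shaft in torsion, so phi = (T·L) / (G·J) (SI units).
  A: phi = (2790 × 2.48) / ((4.54 × 10¹⁰) × (4.9 × 10⁻⁶)) = 0.0311 rad = 1.782°
  B: phi = (654 × 0.612) / ((4.18 × 10¹⁰) × (4.22 × 10⁻⁶)) = 0.002269 rad = 0.13°
1.782° > 0.13°, so A is larger.
Final answer: A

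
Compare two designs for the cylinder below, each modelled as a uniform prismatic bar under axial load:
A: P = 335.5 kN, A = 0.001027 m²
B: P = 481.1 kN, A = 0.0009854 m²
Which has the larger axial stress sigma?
Model: a uniform prismatic bar under axial load, so sigma = P / A (SI units).
  A: sigma = 335500 / 0.001027 = 3.267 × 10⁸ Pa = 326.7 MPa
  B: sigma = 481100 / 0.0009854 = 4.882 × 10⁸ Pa = 488.2 MPa
488.2 MPa > 326.7 MPa, so B is larger.
Final answer: B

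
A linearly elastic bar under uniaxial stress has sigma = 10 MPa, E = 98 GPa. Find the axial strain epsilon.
Model: a linearly elastic bar under uniaxial stress, so epsilon = sigma / E.
Convert to SI units:
  sigma = 10 MPa = 1 × 10⁷ Pa
  E = 98 GPa = 9.8 × 10¹⁰ Pa
Substitute:
  epsilon = (1 × 10⁷) / (9.8 × 10¹⁰)
  epsilon = 0.000102
Final answer: epsilon = 0.000102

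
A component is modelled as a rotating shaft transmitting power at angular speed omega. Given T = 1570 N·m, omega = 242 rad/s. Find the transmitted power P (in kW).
Model: a rotating shaft transmitting power at angular speed omega, so P = T·omega.
Substitute:
  P = 1570 × 242
  P = 379900 W
Convert: P = 379900 W = 379.9 kW
Final answer: P = 379.9 kW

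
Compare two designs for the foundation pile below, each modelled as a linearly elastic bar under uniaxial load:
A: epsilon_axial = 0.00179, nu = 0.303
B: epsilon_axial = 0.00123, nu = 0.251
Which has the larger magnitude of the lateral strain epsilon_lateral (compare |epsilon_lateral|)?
Model: a linearly elastic bar under uniaxial load, so epsilon_lateral = -nu·epsilon_axial (SI units).
  A: epsilon_lateral = -(0.303 × 0.00179) = -0.0005424
  B: epsilon_lateral = -(0.251 × 0.00123) = -0.0003087
|epsilon_lateral|: A = 0.0005424, B = 0.0003087, so A is larger in magnitude.
Final answer: A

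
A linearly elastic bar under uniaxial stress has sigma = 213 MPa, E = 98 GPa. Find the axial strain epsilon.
Model: a linearly elastic bar under uniaxial stress, so epsilon = sigma / E.
Convert to SI units:
  sigma = 213 MPa = 2.13 × 10⁸ Pa
  E = 98 GPa = 9.8 × 10¹⁰ Pa
Substitute:
  epsilon = (2.13 × 10⁸) / (9.8 × 10¹⁰)
  epsilon = 0.002173
Final answer: epsilon = 0.002173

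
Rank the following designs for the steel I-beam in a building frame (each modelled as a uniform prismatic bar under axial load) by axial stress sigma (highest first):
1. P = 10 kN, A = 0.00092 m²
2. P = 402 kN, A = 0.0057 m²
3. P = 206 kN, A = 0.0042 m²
Model: a uniform prismatic bar under axial load, so sigma = P / A (SI units).
  Case 1: sigma = 10000 / 0.00092 = 1.087 × 10⁷ Pa = 10.87 MPa
  Case 2: sigma = 402000 / 0.0057 = 7.053 × 10⁷ Pa = 70.53 MPa
  Case 3: sigma = 206000 / 0.0042 = 4.905 × 10⁷ Pa = 49.05 MPa
Ordering: 70.53 MPa (case 2) > 49.05 MPa (case 3) > 10.87 MPa (case 1)
Final answer: 2, 3, 1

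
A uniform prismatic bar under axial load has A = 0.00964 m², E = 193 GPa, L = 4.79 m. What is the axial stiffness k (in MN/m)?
Model: a uniform prismatic bar under axial load, so k = (A·E) / L.
Convert to SI units:
  E = 193 GPa = 1.93 × 10¹¹ Pa
Substitute:
  k = (0.00964 × (1.93 × 10¹¹)) / 4.79
  k = 3.884 × 10⁸ N/m
Convert: k = 3.884 × 10⁸ N/m = 388.4 MN/m
Final answer: k = 388.4 MN/m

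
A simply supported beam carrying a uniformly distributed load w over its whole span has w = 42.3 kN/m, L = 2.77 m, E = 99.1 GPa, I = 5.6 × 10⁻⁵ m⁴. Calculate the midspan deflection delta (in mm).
Model: a simply supported beam carrying a uniformly distributed load w over its whole span, so delta = (5·w·L^4) / (384·E·I).
Convert to SI units:
  w = 42.3 kN/m = 42300 N/m
  E = 99.1 GPa = 9.91 × 10¹⁰ Pa
Substitute:
  delta = (5 × 42300 × 2.77^4) / (384 × (9.91 × 10¹⁰) × (5.6 × 10⁻⁵))
  delta = 0.005843 m
Convert: delta = 0.005843 m = 5.843 mm
Final answer: delta = 5.843 mm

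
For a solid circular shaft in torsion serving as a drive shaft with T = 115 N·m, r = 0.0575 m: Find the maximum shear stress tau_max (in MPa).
Model: a solid circular shaft in torsion, so tau_max = (2·T) / (π·r^3).
Substitute:
  tau_max = (2 × 115) / (π × 0.0575^3)
  tau_max = 385100 Pa
Convert: tau_max = 385100 Pa = 0.3851 MPa
Final answer: tau_max = 0.3851 MPa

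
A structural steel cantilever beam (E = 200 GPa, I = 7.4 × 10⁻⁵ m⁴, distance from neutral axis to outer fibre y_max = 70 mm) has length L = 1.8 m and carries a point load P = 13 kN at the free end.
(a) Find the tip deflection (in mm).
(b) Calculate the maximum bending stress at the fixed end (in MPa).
(a) Tip deflection of a cantilever with an end point load: δ = P·L^3 / (3·E·I). Convert P = 13 kN = 13000 N, E = 200 GPa = 2 × 10¹¹ Pa.
  δ = (13000 × 1.8^3) / (3 × (2 × 10¹¹) × (7.4 × 10⁻⁵)) = 0.001708 m = 1.708 mm
(b) Maximum bending moment at the fixed end: M = P·L = 13000 × 1.8 = 23400 N·m. Convert y_max = 70 mm = 0.07 m.
  σ = M·y_max / I = (23400 × 0.07) / (7.4 × 10⁻⁵) = 2.214 × 10⁷ Pa = 22.14 MPa
Final answer: (a) δ = 1.708 mm, (b) σ = 22.14 MPa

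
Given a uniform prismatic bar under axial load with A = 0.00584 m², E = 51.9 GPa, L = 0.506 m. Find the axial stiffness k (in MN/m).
Model: a uniform prismatic bar under axial load, so k = (A·E) / L.
Convert to SI units:
  E = 51.9 GPa = 5.19 × 10¹⁰ Pa
Substitute:
  k = (0.00584 × (5.19 × 10¹⁰)) / 0.506
  k = 5.99 × 10⁸ N/m
Convert: k = 5.99 × 10⁸ N/m = 599 MN/m
Final answer: k = 599 MN/m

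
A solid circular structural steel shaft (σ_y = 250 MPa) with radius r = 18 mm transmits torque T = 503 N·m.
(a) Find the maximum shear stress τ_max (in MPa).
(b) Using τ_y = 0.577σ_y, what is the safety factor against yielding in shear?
(a) For a solid circular shaft, τ_max = T·r/J with J = π·r^4/2, i.e. τ_max = 2·T / (π·r^3). Convert r = 18 mm = 0.018 m.
  τ_max = (2 × 503) / (π × 0.018^3) = 5.491 × 10⁷ Pa = 54.91 MPa
(b) τ_y = 0.577 × 250 = 144.25 MPa
  SF = τ_y/τ_max = 144.25 / 54.91 = 2.627
Final answer: (a) τ_max = 54.91 MPa, (b) SF = 2.627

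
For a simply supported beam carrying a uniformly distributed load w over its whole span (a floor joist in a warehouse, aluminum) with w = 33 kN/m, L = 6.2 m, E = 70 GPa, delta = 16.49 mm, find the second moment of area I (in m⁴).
Model: a simply supported beam carrying a uniformly distributed load w over its whole span, so delta = (5·w·L^4) / (384·E·I).
Solve for I: I = (5·w·L^4) / (384·delta·E).
Convert to SI units:
  w = 33 kN/m = 33000 N/m
  E = 70 GPa = 7 × 10¹⁰ Pa
  delta = 16.49 mm = 0.01649 m
Substitute:
  I = (5 × 33000 × 6.2^4) / (384 × 0.01649 × (7 × 10¹⁰))
  I = 0.00055 m⁴
Final answer: I = 0.00055 m⁴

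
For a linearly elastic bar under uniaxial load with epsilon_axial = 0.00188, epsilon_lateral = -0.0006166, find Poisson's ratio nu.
Model: a linearly elastic bar under uniaxial load, so epsilon_lateral = -nu·epsilon_axial.
Solve for nu: nu = -epsilon_lateral / epsilon_axial.
Substitute:
  nu = -(-0.0006166) / 0.00188
  nu = 0.328
Final answer: nu = 0.328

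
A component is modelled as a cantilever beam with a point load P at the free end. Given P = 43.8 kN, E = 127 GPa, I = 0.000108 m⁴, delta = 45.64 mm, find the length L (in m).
Model: a cantilever beam with a point load P at the free end, so delta = (P·L^3) / (3·E·I).
Solve for L: L = ((3·delta·E·I) / P)^(1/3).
Convert to SI units:
  P = 43.8 kN = 43800 N
  E = 127 GPa = 1.27 × 10¹¹ Pa
  delta = 45.64 mm = 0.04564 m
Substitute:
  L = ((3 × 0.04564 × (1.27 × 10¹¹) × 0.000108) / 43800)^(1/3)
  L = 3.5 m
Final answer: L = 3.5 m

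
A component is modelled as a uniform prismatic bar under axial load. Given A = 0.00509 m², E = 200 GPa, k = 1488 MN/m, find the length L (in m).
Model: a uniform prismatic bar under axial load, so k = (A·E) / L.
Solve for L: L = (A·E) / k.
Convert to SI units:
  E = 200 GPa = 2 × 10¹¹ Pa
  k = 1488 MN/m = 1.488 × 10⁹ N/m
Substitute:
  L = (0.00509 × (2 × 10¹¹)) / (1.488 × 10⁹)
  L = 0.6841 m
Final answer: L = 0.6841 m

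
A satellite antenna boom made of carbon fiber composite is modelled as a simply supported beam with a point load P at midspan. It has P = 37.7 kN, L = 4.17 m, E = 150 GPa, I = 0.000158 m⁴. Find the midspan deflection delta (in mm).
Model: a simply supported beam with a point load P at midspan, so delta = (P·L^3) / (48·E·I).
Convert to SI units:
  P = 37.7 kN = 37700 N
  E = 150 GPa = 1.5 × 10¹¹ Pa
Substitute:
  delta = (37700 × 4.17^3) / (48 × (1.5 × 10¹¹) × 0.000158)
  delta = 0.002403 m
Convert: delta = 0.002403 m = 2.403 mm
Final answer: delta = 2.403 mm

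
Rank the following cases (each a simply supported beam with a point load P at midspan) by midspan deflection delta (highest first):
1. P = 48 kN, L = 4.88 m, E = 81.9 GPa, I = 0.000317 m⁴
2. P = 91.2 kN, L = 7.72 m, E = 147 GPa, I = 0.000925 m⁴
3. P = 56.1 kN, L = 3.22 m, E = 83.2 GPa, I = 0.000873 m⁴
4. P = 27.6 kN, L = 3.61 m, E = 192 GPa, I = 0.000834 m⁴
Model: a simply supported beam with a point load P at midspan, so delta = (P·L^3) / (48·E·I) (SI units).
  Case 1: delta = (48000 × 4.88^3) / (48 × (8.19 × 10¹⁰) × 0.000317) = 0.004476 m = 4.476 mm
  Case 2: delta = (91200 × 7.72^3) / (48 × (1.47 × 10¹¹) × 0.000925) = 0.006429 m = 6.429 mm
  Case 3: delta = (56100 × 3.22^3) / (48 × (8.32 × 10¹⁰) × 0.000873) = 0.0005372 m = 0.5372 mm
  Case 4: delta = (27600 × 3.61^3) / (48 × (1.92 × 10¹¹) × 0.000834) = 0.0001689 m = 0.1689 mm
Ordering: 6.429 mm (case 2) > 4.476 mm (case 1) > 0.5372 mm (case 3) > 0.1689 mm (case 4)
Final answer: 2, 1, 3, 4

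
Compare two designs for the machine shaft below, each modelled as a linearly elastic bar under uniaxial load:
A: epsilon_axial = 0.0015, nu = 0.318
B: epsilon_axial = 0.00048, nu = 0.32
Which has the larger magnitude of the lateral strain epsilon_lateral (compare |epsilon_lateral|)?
Model: a linearly elastic bar under uniaxial load, so epsilon_lateral = -nu·epsilon_axial (SI units).
  A: epsilon_lateral = -(0.318 × 0.0015) = -0.000477
  B: epsilon_lateral = -(0.32 × 0.00048) = -0.0001536
|epsilon_lateral|: A = 0.000477, B = 0.0001536, so A is larger in magnitude.
Final answer: A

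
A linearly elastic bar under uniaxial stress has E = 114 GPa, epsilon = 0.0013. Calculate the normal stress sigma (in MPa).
Model: a linearly elastic bar under uniaxial stress, so sigma = E·epsilon.
Convert to SI units:
  E = 114 GPa = 1.14 × 10¹¹ Pa
Substitute:
  sigma = (1.14 × 10¹¹) × 0.0013
  sigma = 1.482 × 10⁸ Pa
Convert: sigma = 1.482 × 10⁸ Pa = 148.2 MPa
Final answer: sigma = 148.2 MPa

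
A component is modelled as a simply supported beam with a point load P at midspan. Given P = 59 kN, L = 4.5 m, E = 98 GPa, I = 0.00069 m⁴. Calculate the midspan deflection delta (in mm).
Model: a simply supported beam with a point load P at midspan, so delta = (P·L^3) / (48·E·I).
Convert to SI units:
  P = 59 kN = 59000 N
  E = 98 GPa = 9.8 × 10¹⁰ Pa
Substitute:
  delta = (59000 × 4.5^3) / (48 × (9.8 × 10¹⁰) × 0.00069)
  delta = 0.001656 m
Convert: delta = 0.001656 m = 1.656 mm
Final answer: delta = 1.656 mm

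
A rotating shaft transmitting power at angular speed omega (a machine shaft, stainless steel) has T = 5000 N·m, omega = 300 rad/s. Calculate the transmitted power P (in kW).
Model: a rotating shaft transmitting power at angular speed omega, so P = T·omega.
Substitute:
  P = 5000 × 300
  P = 1.5 × 10⁶ W
Convert: P = 1.5 × 10⁶ W = 1500 kW
Final answer: P = 1500 kW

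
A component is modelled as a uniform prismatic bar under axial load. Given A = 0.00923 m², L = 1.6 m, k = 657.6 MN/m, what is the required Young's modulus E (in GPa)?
Model: a uniform prismatic bar under axial load, so k = (A·E) / L.
Solve for E: E = (k·L) / A.
Convert to SI units:
  k = 657.6 MN/m = 6.576 × 10⁸ N/m
Substitute:
  E = ((6.576 × 10⁸) × 1.6) / 0.00923
  E = 1.14 × 10¹¹ Pa
Convert: E = 1.14 × 10¹¹ Pa = 114 GPa
Final answer: E = 114 GPa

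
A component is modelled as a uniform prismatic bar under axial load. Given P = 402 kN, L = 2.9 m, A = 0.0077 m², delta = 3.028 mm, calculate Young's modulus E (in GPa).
Model: a uniform prismatic bar under axial load, so delta = (P·L) / (A·E).
Solve for E: E = (P·L) / (delta·A).
Convert to SI units:
  P = 402 kN = 402000 N
  delta = 3.028 mm = 0.003028 m
Substitute:
  E = (402000 × 2.9) / (0.003028 × 0.0077)
  E = 5 × 10¹⁰ Pa
Convert: E = 5 × 10¹⁰ Pa = 50 GPa
Final answer: E = 50 GPa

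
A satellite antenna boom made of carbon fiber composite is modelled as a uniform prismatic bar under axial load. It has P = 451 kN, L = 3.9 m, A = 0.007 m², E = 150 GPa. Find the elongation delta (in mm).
Model: a uniform prismatic bar under axial load, so delta = (P·L) / (A·E).
Convert to SI units:
  P = 451 kN = 451000 N
  E = 150 GPa = 1.5 × 10¹¹ Pa
Substitute:
  delta = (451000 × 3.9) / (0.007 × (1.5 × 10¹¹))
  delta = 0.001675 m
Convert: delta = 0.001675 m = 1.675 mm
Final answer: delta = 1.675 mm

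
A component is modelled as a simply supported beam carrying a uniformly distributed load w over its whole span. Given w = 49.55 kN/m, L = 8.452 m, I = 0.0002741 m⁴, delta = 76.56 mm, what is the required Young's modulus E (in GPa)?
Model: a simply supported beam carrying a uniformly distributed load w over its whole span, so delta = (5·w·L^4) / (384·E·I).
Solve for E: E = (5·w·L^4) / (384·delta·I).
Convert to SI units:
  w = 49.55 kN/m = 49550 N/m
  delta = 76.56 mm = 0.07656 m
Substitute:
  E = (5 × 49550 × 8.452^4) / (384 × 0.07656 × 0.0002741)
  E = 1.569 × 10¹¹ Pa
Convert: E = 1.569 × 10¹¹ Pa = 156.9 GPa
Final answer: E = 156.9 GPa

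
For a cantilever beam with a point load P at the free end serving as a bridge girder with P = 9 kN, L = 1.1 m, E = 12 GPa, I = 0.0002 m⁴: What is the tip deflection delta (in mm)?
Model: a cantilever beam with a point load P at the free end, so delta = (P·L^3) / (3·E·I).
Convert to SI units:
  P = 9 kN = 9000 N
  E = 12 GPa = 1.2 × 10¹⁰ Pa
Substitute:
  delta = (9000 × 1.1^3) / (3 × (1.2 × 10¹⁰) × 0.0002)
  delta = 0.001664 m
Convert: delta = 0.001664 m = 1.664 mm
Final answer: delta = 1.664 mm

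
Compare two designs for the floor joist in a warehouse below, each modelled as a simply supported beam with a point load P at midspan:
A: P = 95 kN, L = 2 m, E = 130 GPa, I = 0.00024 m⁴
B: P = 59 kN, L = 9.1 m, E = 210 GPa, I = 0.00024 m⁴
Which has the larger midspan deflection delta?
Model: a simply supported beam with a point load P at midspan, so delta = (P·L^3) / (48·E·I) (SI units).
  A: delta = (95000 × 2^3) / (48 × (1.3 × 10¹¹) × 0.00024) = 0.0005075 m = 0.5075 mm
  B: delta = (59000 × 9.1^3) / (48 × (2.1 × 10¹¹) × 0.00024) = 0.01838 m = 18.38 mm
18.38 mm > 0.5075 mm, so B is larger.
Final answer: B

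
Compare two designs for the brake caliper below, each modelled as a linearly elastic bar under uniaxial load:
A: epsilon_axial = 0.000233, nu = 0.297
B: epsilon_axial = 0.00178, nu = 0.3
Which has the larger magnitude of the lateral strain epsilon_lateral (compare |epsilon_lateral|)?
Model: a linearly elastic bar under uniaxial load, so epsilon_lateral = -nu·epsilon_axial (SI units).
  A: epsilon_lateral = -(0.297 × 0.000233) = -6.92 × 10⁻⁵
  B: epsilon_lateral = -(0.3 × 0.00178) = -0.000534
|epsilon_lateral|: A = 6.92 × 10⁻⁵, B = 0.000534, so B is larger in magnitude.
Final answer: B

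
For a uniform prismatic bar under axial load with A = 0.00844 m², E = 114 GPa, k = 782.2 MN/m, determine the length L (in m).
Model: a uniform prismatic bar under axial load, so k = (A·E) / L.
Solve for L: L = (A·E) / k.
Convert to SI units:
  E = 114 GPa = 1.14 × 10¹¹ Pa
  k = 782.2 MN/m = 7.822 × 10⁸ N/m
Substitute:
  L = (0.00844 × (1.14 × 10¹¹)) / (7.822 × 10⁸)
  L = 1.23 m
Final answer: L = 1.23 m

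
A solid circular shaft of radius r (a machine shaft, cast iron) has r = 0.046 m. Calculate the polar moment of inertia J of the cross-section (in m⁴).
Model: a solid circular shaft of radius r, so J = (π·r^4) / 2.
Substitute:
  J = (π × 0.046^4) / 2
  J = 7.033 × 10⁻⁶ m⁴
Final answer: J = 7.033 × 10⁻⁶ m⁴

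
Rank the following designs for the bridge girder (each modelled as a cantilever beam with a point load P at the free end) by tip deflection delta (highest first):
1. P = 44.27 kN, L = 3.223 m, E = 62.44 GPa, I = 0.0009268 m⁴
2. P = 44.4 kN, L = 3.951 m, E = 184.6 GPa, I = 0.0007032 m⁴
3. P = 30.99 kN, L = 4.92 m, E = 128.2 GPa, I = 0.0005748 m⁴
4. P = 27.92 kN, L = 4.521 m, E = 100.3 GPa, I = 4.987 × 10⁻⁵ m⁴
Model: a cantilever beam with a point load P at the free end, so delta = (P·L^3) / (3·E·I) (SI units).
  Case 1: delta = (44270 × 3.223^3) / (3 × (6.244 × 10¹⁰) × 0.0009268) = 0.008537 m = 8.537 mm
  Case 2: delta = (44400 × 3.951^3) / (3 × (1.846 × 10¹¹) × 0.0007032) = 0.007032 m = 7.032 mm
  Case 3: delta = (30990 × 4.92^3) / (3 × (1.282 × 10¹¹) × 0.0005748) = 0.0167 m = 16.7 mm
  Case 4: delta = (27920 × 4.521^3) / (3 × (1.003 × 10¹¹) × (4.987 × 10⁻⁵)) = 0.1719 m = 171.9 mm
Ordering: 171.9 mm (case 4) > 16.7 mm (case 3) > 8.537 mm (case 1) > 7.032 mm (case 2)
Final answer: 4, 3, 1, 2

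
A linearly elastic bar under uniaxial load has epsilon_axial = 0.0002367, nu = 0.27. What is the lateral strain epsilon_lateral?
Model: a linearly elastic bar under uniaxial load, so epsilon_lateral = -nu·epsilon_axial.
Substitute:
  epsilon_lateral = -(0.27 × 0.0002367)
  epsilon_lateral = -6.391 × 10⁻⁵
Final answer: epsilon_lateral = -6.391 × 10⁻⁵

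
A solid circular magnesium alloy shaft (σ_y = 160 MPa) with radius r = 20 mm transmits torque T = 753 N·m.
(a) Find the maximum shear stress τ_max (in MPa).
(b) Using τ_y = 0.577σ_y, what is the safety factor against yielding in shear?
(a) For a solid circular shaft, τ_max = T·r/J with J = π·r^4/2, i.e. τ_max = 2·T / (π·r^3). Convert r = 20 mm = 0.02 m.
  τ_max = (2 × 753) / (π × 0.02^3) = 5.992 × 10⁷ Pa = 59.92 MPa
(b) τ_y = 0.577 × 160 = 92.32 MPa
  SF = τ_y/τ_max = 92.32 / 59.92 = 1.541
Final answer: (a) τ_max = 59.92 MPa, (b) SF = 1.541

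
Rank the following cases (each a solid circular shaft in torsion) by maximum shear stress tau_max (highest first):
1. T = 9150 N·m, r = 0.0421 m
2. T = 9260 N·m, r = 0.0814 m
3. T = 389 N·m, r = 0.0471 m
Model: a solid circular shaft in torsion, so tau_max = (2·T) / (π·r^3) (SI units).
  Case 1: tau_max = (2 × 9150) / (π × 0.0421^3) = 7.806 × 10⁷ Pa = 78.06 MPa
  Case 2: tau_max = (2 × 9260) / (π × 0.0814^3) = 1.093 × 10⁷ Pa = 10.93 MPa
  Case 3: tau_max = (2 × 389) / (π × 0.0471^3) = 2.37 × 10⁶ Pa = 2.37 MPa
Ordering: 78.06 MPa (case 1) > 10.93 MPa (case 2) > 2.37 MPa (case 3)
Final answer: 1, 2, 3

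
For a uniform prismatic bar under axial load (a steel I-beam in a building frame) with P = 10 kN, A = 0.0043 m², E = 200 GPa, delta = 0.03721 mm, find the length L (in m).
Model: a uniform prismatic bar under axial load, so delta = (P·L) / (A·E).
Solve for L: L = (delta·A·E) / P.
Convert to SI units:
  P = 10 kN = 10000 N
  E = 200 GPa = 2 × 10¹¹ Pa
  delta = 0.03721 mm = 3.721 × 10⁻⁵ m
Substitute:
  L = ((3.721 × 10⁻⁵) × 0.0043 × (2 × 10¹¹)) / 10000
  L = 3.2 m
Final answer: L = 3.2 m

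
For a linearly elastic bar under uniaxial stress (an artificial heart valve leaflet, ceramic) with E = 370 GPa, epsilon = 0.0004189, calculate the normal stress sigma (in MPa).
Model: a linearly elastic bar under uniaxial stress, so epsilon = sigma / E.
Solve for sigma: sigma = epsilon·E.
Convert to SI units:
  E = 370 GPa = 3.7 × 10¹¹ Pa
Substitute:
  sigma = 0.0004189 × (3.7 × 10¹¹)
  sigma = 1.55 × 10⁸ Pa
Convert: sigma = 1.55 × 10⁸ Pa = 155 MPa
Final answer: sigma = 155 MPa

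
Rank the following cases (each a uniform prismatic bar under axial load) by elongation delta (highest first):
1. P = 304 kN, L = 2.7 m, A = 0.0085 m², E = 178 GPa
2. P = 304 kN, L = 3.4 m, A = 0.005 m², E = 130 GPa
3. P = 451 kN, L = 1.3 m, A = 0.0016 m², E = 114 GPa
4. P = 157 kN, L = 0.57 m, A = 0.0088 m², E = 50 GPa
Model: a uniform prismatic bar under axial load, so delta = (P·L) / (A·E) (SI units).
  Case 1: delta = (304000 × 2.7) / (0.0085 × (1.78 × 10¹¹)) = 0.0005425 m = 0.5425 mm
  Case 2: delta = (304000 × 3.4) / (0.005 × (1.3 × 10¹¹)) = 0.00159 m = 1.59 mm
  Case 3: delta = (451000 × 1.3) / (0.0016 × (1.14 × 10¹¹)) = 0.003214 m = 3.214 mm
  Case 4: delta = (157000 × 0.57) / (0.0088 × (5 × 10¹⁰)) = 0.0002034 m = 0.2034 mm
Ordering: 3.214 mm (case 3) > 1.59 mm (case 2) > 0.5425 mm (case 1) > 0.2034 mm (case 4)
Final answer: 3, 2, 1, 4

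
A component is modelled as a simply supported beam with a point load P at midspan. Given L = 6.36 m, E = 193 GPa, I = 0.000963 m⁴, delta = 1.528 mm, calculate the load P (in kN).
Model: a simply supported beam with a point load P at midspan, so delta = (P·L^3) / (48·E·I).
Solve for P: P = (48·delta·E·I) / L^3.
Convert to SI units:
  E = 193 GPa = 1.93 × 10¹¹ Pa
  delta = 1.528 mm = 0.001528 m
Substitute:
  P = (48 × 0.001528 × (1.93 × 10¹¹) × 0.000963) / 6.36^3
  P = 52990 N
Convert: P = 52990 N = 52.99 kN
Final answer: P = 52.99 kN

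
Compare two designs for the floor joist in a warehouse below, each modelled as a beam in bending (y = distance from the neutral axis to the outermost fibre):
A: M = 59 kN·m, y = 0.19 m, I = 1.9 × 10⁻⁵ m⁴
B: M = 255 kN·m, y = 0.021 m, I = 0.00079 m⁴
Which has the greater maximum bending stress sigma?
Model: a beam in bending (y = distance from the neutral axis to the outermost fibre), so sigma = (M·y) / I (SI units).
  A: sigma = (59000 × 0.19) / (1.9 × 10⁻⁵) = 5.9 × 10⁸ Pa = 590 MPa
  B: sigma = (255000 × 0.021) / 0.00079 = 6.778 × 10⁶ Pa = 6.778 MPa
590 MPa > 6.778 MPa, so A is larger.
Final answer: A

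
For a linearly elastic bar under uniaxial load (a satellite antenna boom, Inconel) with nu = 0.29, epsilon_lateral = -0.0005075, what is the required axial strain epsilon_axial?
Model: a linearly elastic bar under uniaxial load, so epsilon_lateral = -nu·epsilon_axial.
Solve for epsilon_axial: epsilon_axial = -epsilon_lateral / nu.
Substitute:
  epsilon_axial = -(-0.0005075) / 0.29
  epsilon_axial = 0.00175
Final answer: epsilon_axial = 0.00175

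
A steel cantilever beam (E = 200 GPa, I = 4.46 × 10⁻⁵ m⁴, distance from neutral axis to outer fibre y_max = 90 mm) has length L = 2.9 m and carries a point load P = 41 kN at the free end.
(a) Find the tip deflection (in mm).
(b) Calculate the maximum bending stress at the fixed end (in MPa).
(a) Tip deflection of a cantilever with an end point load: δ = P·L^3 / (3·E·I). Convert P = 41 kN = 41000 N, E = 200 GPa = 2 × 10¹¹ Pa.
  δ = (41000 × 2.9^3) / (3 × (2 × 10¹¹) × (4.46 × 10⁻⁵)) = 0.03737 m = 37.37 mm
(b) Maximum bending moment at the fixed end: M = P·L = 41000 × 2.9 = 118900 N·m. Convert y_max = 90 mm = 0.09 m.
  σ = M·y_max / I = (118900 × 0.09) / (4.46 × 10⁻⁵) = 2.399 × 10⁸ Pa = 239.9 MPa
Final answer: (a) δ = 37.37 mm, (b) σ = 239.9 MPa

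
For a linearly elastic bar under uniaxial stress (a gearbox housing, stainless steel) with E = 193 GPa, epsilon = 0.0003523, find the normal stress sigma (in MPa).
Model: a linearly elastic bar under uniaxial stress, so epsilon = sigma / E.
Solve for sigma: sigma = epsilon·E.
Convert to SI units:
  E = 193 GPa = 1.93 × 10¹¹ Pa
Substitute:
  sigma = 0.0003523 × (1.93 × 10¹¹)
  sigma = 6.799 × 10⁷ Pa
Convert: sigma = 6.799 × 10⁷ Pa = 67.99 MPa
Final answer: sigma = 67.99 MPa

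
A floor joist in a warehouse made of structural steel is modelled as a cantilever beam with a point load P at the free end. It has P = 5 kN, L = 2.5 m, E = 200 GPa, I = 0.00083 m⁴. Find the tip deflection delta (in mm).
Model: a cantilever beam with a point load P at the free end, so delta = (P·L^3) / (3·E·I).
Convert to SI units:
  P = 5 kN = 5000 N
  E = 200 GPa = 2 × 10¹¹ Pa
Substitute:
  delta = (5000 × 2.5^3) / (3 × (2 × 10¹¹) × 0.00083)
  delta = 0.0001569 m
Convert: delta = 0.0001569 m = 0.1569 mm
Final answer: delta = 0.1569 mm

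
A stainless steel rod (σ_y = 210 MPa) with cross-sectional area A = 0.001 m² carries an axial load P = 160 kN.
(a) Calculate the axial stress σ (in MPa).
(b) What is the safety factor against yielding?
(a) Axial stress σ = P/A. Convert P = 160 kN = 160000 N.
  σ = 160000 / 0.001 = 1.6 × 10⁸ Pa = 160 MPa
(b) Safety factor SF = σ_y/σ = 210 / 160 = 1.312
Final answer: (a) σ = 160 MPa, (b) SF = 1.312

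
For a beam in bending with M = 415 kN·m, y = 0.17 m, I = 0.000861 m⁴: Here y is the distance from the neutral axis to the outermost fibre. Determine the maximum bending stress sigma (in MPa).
Model: a beam in bending, so sigma = (M·y) / I.
Convert to SI units:
  M = 415 kN·m = 415000 N·m
Substitute:
  sigma = (415000 × 0.17) / 0.000861
  sigma = 8.194 × 10⁷ Pa
Convert: sigma = 8.194 × 10⁷ Pa = 81.94 MPa
Final answer: sigma = 81.94 MPa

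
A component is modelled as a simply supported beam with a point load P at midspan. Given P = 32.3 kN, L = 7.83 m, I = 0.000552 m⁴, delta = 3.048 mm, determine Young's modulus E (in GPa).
Model: a simply supported beam with a point load P at midspan, so delta = (P·L^3) / (48·E·I).
Solve for E: E = (P·L^3) / (48·delta·I).
Convert to SI units:
  P = 32.3 kN = 32300 N
  delta = 3.048 mm = 0.003048 m
Substitute:
  E = (32300 × 7.83^3) / (48 × 0.003048 × 0.000552)
  E = 1.92 × 10¹¹ Pa
Convert: E = 1.92 × 10¹¹ Pa = 192 GPa
Final answer: E = 192 GPa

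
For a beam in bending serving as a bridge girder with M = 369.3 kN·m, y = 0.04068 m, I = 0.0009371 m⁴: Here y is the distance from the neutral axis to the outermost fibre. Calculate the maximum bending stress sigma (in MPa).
Model: a beam in bending, so sigma = (M·y) / I.
Convert to SI units:
  M = 369.3 kN·m = 369300 N·m
Substitute:
  sigma = (369300 × 0.04068) / 0.0009371
  sigma = 1.603 × 10⁷ Pa
Convert: sigma = 1.603 × 10⁷ Pa = 16.03 MPa
Final answer: sigma = 16.03 MPa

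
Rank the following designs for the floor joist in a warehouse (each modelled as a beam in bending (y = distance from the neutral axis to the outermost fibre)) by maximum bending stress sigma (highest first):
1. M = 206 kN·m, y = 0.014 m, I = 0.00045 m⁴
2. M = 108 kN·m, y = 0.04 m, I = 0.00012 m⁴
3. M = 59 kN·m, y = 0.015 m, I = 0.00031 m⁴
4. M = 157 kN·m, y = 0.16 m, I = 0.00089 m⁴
Model: a beam in bending (y = distance from the neutral axis to the outermost fibre), so sigma = (M·y) / I (SI units).
  Case 1: sigma = (206000 × 0.014) / 0.00045 = 6.409 × 10⁶ Pa = 6.409 MPa
  Case 2: sigma = (108000 × 0.04) / 0.00012 = 3.6 × 10⁷ Pa = 36 MPa
  Case 3: sigma = (59000 × 0.015) / 0.00031 = 2.855 × 10⁶ Pa = 2.855 MPa
  Case 4: sigma = (157000 × 0.16) / 0.00089 = 2.822 × 10⁷ Pa = 28.22 MPa
Ordering: 36 MPa (case 2) > 28.22 MPa (case 4) > 6.409 MPa (case 1) > 2.855 MPa (case 3)
Final answer: 2, 4, 1, 3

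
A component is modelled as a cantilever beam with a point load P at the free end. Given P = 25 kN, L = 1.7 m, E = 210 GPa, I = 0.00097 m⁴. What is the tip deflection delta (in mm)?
Model: a cantilever beam with a point load P at the free end, so delta = (P·L^3) / (3·E·I).
Convert to SI units:
  P = 25 kN = 25000 N
  E = 210 GPa = 2.1 × 10¹¹ Pa
Substitute:
  delta = (25000 × 1.7^3) / (3 × (2.1 × 10¹¹) × 0.00097)
  delta = 0.000201 m
Convert: delta = 0.000201 m = 0.201 mm
Final answer: delta = 0.201 mm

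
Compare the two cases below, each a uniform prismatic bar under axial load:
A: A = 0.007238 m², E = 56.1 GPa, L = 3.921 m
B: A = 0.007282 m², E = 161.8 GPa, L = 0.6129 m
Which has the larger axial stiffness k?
Model: a uniform prismatic bar under axial load, so k = (A·E) / L (SI units).
  A: k = (0.007238 × (5.61 × 10¹⁰)) / 3.921 = 1.036 × 10⁸ N/m = 103.6 MN/m
  B: k = (0.007282 × (1.618 × 10¹¹)) / 0.6129 = 1.922 × 10⁹ N/m = 1922 MN/m
1922 MN/m > 103.6 MN/m, so B is larger.
Final answer: B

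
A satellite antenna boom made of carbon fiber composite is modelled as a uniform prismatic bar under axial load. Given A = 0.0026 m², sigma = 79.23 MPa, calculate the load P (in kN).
Model: a uniform prismatic bar under axial load, so sigma = P / A.
Solve for P: P = sigma·A.
Convert to SI units:
  sigma = 79.23 MPa = 7.923 × 10⁷ Pa
Substitute:
  P = (7.923 × 10⁷) × 0.0026
  P = 206000 N
Convert: P = 206000 N = 206 kN
Final answer: P = 206 kN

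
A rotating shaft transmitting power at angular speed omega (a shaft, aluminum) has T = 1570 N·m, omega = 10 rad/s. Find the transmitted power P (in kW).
Model: a rotating shaft transmitting power at angular speed omega, so P = T·omega.
Substitute:
  P = 1570 × 10
  P = 15700 W
Convert: P = 15700 W = 15.7 kW
Final answer: P = 15.7 kW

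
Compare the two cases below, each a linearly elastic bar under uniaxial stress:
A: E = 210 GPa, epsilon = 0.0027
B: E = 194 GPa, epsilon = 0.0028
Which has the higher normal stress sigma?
Model: a linearly elastic bar under uniaxial stress, so sigma = E·epsilon (SI units).
  A: sigma = (2.1 × 10¹¹) × 0.0027 = 5.67 × 10⁸ Pa = 567 MPa
  B: sigma = (1.94 × 10¹¹) × 0.0028 = 5.432 × 10⁸ Pa = 543.2 MPa
567 MPa > 543.2 MPa, so A is larger.
Final answer: A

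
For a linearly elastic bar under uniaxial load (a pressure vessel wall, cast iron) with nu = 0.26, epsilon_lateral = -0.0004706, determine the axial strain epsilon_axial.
Model: a linearly elastic bar under uniaxial load, so epsilon_lateral = -nu·epsilon_axial.
Solve for epsilon_axial: epsilon_axial = -epsilon_lateral / nu.
Substitute:
  epsilon_axial = -(-0.0004706) / 0.26
  epsilon_axial = 0.00181
Final answer: epsilon_axial = 0.00181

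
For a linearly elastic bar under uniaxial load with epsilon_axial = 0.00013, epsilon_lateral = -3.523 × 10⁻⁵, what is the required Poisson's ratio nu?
Model: a linearly elastic bar under uniaxial load, so epsilon_lateral = -nu·epsilon_axial.
Solve for nu: nu = -epsilon_lateral / epsilon_axial.
Substitute:
  nu = -(-3.523 × 10⁻⁵) / 0.00013
  nu = 0.271
Final answer: nu = 0.271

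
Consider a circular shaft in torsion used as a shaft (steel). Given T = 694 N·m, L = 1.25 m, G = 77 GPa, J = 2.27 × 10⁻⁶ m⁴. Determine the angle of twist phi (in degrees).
Model: a circular shaft in torsion, so phi = (T·L) / (G·J).
Convert to SI units:
  G = 77 GPa = 7.7 × 10¹⁰ Pa
Substitute:
  phi = (694 × 1.25) / ((7.7 × 10¹⁰) × (2.27 × 10⁻⁶))
  phi = 0.004963 rad
Convert to degrees: phi = 0.004963 × 180/π = 0.2844°
Final answer: phi = 0.2844°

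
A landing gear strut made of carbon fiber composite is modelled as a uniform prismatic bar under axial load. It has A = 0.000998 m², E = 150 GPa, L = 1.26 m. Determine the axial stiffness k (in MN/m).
Model: a uniform prismatic bar under axial load, so k = (A·E) / L.
Convert to SI units:
  E = 150 GPa = 1.5 × 10¹¹ Pa
Substitute:
  k = (0.000998 × (1.5 × 10¹¹)) / 1.26
  k = 1.188 × 10⁸ N/m
Convert: k = 1.188 × 10⁸ N/m = 118.8 MN/m
Final answer: k = 118.8 MN/m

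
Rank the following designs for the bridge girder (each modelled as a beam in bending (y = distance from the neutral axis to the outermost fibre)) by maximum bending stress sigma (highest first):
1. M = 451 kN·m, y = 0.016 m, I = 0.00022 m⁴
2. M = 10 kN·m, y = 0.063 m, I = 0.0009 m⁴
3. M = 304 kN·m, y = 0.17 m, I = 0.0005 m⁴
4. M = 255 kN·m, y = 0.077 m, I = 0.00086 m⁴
Model: a beam in bending (y = distance from the neutral axis to the outermost fibre), so sigma = (M·y) / I (SI units).
  Case 1: sigma = (451000 × 0.016) / 0.00022 = 3.28 × 10⁷ Pa = 32.8 MPa
  Case 2: sigma = (10000 × 0.063) / 0.0009 = 700000 Pa = 0.7 MPa
  Case 3: sigma = (304000 × 0.17) / 0.0005 = 1.034 × 10⁸ Pa = 103.4 MPa
  Case 4: sigma = (255000 × 0.077) / 0.00086 = 2.283 × 10⁷ Pa = 22.83 MPa
Ordering: 103.4 MPa (case 3) > 32.8 MPa (case 1) > 22.83 MPa (case 4) > 0.7 MPa (case 2)
Final answer: 3, 1, 4, 2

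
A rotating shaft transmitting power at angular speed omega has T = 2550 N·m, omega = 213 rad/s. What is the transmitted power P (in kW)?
Model: a rotating shaft transmitting power at angular speed omega, so P = T·omega.
Substitute:
  P = 2550 × 213
  P = 543200 W
Convert: P = 543200 W = 543.2 kW
Final answer: P = 543.2 kW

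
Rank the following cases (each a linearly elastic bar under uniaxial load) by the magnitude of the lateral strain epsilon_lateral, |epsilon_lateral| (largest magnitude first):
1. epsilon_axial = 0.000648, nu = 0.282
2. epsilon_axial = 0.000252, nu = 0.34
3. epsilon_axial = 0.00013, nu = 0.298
Model: a linearly elastic bar under uniaxial load, so epsilon_lateral = -nu·epsilon_axial (SI units).
  Case 1: epsilon_lateral = -(0.282 × 0.000648) = -0.0001827
  Case 2: epsilon_lateral = -(0.34 × 0.000252) = -8.568 × 10⁻⁵
  Case 3: epsilon_lateral = -(0.298 × 0.00013) = -3.874 × 10⁻⁵
Ordering by |epsilon_lateral|: 0.0001827 (case 1) > 8.568 × 10⁻⁵ (case 2) > 3.874 × 10⁻⁵ (case 3)
Final answer: 1, 2, 3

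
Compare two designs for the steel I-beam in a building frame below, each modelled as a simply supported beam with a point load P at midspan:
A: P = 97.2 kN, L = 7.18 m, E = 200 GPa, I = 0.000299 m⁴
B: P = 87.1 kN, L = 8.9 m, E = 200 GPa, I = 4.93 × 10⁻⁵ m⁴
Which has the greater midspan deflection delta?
Model: a simply supported beam with a point load P at midspan, so delta = (P·L^3) / (48·E·I) (SI units).
  A: delta = (97200 × 7.18^3) / (48 × (2 × 10¹¹) × 0.000299) = 0.01253 m = 12.53 mm
  B: delta = (87100 × 8.9^3) / (48 × (2 × 10¹¹) × (4.93 × 10⁻⁵)) = 0.1297 m = 129.7 mm
129.7 mm > 12.53 mm, so B is larger.
Final answer: B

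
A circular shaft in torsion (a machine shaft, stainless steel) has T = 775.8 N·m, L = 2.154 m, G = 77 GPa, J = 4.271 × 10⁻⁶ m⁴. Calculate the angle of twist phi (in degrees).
Model: a circular shaft in torsion, so phi = (T·L) / (G·J).
Convert to SI units:
  G = 77 GPa = 7.7 × 10¹⁰ Pa
Substitute:
  phi = (775.8 × 2.154) / ((7.7 × 10¹⁰) × (4.271 × 10⁻⁶))
  phi = 0.005081 rad
Convert to degrees: phi = 0.005081 × 180/π = 0.2911°
Final answer: phi = 0.2911°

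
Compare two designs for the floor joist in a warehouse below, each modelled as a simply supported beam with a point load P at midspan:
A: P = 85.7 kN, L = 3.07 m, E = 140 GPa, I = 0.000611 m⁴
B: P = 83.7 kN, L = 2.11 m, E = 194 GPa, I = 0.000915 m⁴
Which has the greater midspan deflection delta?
Model: a simply supported beam with a point load P at midspan, so delta = (P·L^3) / (48·E·I) (SI units).
  A: delta = (85700 × 3.07^3) / (48 × (1.4 × 10¹¹) × 0.000611) = 0.0006039 m = 0.6039 mm
  B: delta = (83700 × 2.11^3) / (48 × (1.94 × 10¹¹) × 0.000915) = 9.228 × 10⁻⁵ m = 0.09228 mm
0.6039 mm > 0.09228 mm, so A is larger.
Final answer: A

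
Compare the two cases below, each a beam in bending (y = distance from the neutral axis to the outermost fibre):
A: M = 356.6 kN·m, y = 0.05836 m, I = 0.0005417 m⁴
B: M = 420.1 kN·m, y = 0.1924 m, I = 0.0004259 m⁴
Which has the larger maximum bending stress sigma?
Model: a beam in bending (y = distance from the neutral axis to the outermost fibre), so sigma = (M·y) / I (SI units).
  A: sigma = (356600 × 0.05836) / 0.0005417 = 3.842 × 10⁷ Pa = 38.42 MPa
  B: sigma = (420100 × 0.1924) / 0.0004259 = 1.898 × 10⁸ Pa = 189.8 MPa
189.8 MPa > 38.42 MPa, so B is larger.
Final answer: B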